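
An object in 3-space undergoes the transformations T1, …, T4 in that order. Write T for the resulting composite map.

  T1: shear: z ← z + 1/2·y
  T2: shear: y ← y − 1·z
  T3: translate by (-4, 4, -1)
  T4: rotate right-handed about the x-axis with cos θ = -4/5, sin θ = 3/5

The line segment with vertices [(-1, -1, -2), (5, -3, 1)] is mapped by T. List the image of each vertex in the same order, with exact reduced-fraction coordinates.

image vertices: (-5, -23/10, 61/10), (1, -3/10, 21/10)

T1 shear: z ← z + 1/2·y: (-1, -1, -2) → (-1, -1, -5/2); (5, -3, 1) → (5, -3, -1/2)
T2 shear: y ← y − 1·z: (-1, -1, -5/2) → (-1, 3/2, -5/2); (5, -3, -1/2) → (5, -5/2, -1/2)
T3 translate by (-4, 4, -1): (-1, 3/2, -5/2) → (-5, 11/2, -7/2); (5, -5/2, -1/2) → (1, 3/2, -3/2)
T4 rotate right-handed about the x-axis with cos θ = -4/5, sin θ = 3/5: (-5, 11/2, -7/2) → (-5, -23/10, 61/10); (1, 3/2, -3/2) → (1, -3/10, 21/10)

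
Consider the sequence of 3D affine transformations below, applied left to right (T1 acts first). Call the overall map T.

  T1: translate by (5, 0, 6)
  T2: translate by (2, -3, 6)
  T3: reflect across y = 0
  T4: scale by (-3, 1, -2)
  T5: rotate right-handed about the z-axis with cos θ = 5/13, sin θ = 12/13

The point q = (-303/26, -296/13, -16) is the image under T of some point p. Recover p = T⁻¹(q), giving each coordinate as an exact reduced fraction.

T1 = [1 0 0 5; 0 1 0 0; 0 0 1 6; 0 0 0 1]
T2·T1 = [1 0 0 7; 0 1 0 -3; 0 0 1 12; 0 0 0 1]
T3·…·T1 = [1 0 0 7; 0 -1 0 3; 0 0 1 12; 0 0 0 1]
T4·…·T1 = [-3 0 0 -21; 0 -1 0 3; 0 0 -2 -24; 0 0 0 1]
T5·…·T1 = [-15/13 12/13 0 -141/13; -36/13 -5/13 0 -237/13; 0 0 -2 -24; 0 0 0 1]
det M = -6; M⁻¹ = [-5/39 -4/13 0 -7; 12/13 -5/13 0 3; 0 0 -1/2 -12; 0 0 0 1]
M⁻¹ · (-303/26, -296/13, -16)ᵀ = (3/2, 1, -4)ᵀ

p = (3/2, 1, -4)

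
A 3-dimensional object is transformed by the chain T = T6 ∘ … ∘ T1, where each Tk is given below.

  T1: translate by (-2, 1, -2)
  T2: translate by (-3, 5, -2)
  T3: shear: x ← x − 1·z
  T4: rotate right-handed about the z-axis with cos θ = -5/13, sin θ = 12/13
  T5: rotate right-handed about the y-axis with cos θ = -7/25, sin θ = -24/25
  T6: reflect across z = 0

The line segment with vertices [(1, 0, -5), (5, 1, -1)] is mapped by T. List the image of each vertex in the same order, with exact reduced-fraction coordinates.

T1 translate by (-2, 1, -2): (1, 0, -5) → (-1, 1, -7); (5, 1, -1) → (3, 2, -3)
T2 translate by (-3, 5, -2): (-1, 1, -7) → (-4, 6, -9); (3, 2, -3) → (0, 7, -5)
T3 shear: x ← x − 1·z: (-4, 6, -9) → (5, 6, -9); (0, 7, -5) → (5, 7, -5)
T4 rotate right-handed about the z-axis with cos θ = -5/13, sin θ = 12/13: (5, 6, -9) → (-97/13, 30/13, -9); (5, 7, -5) → (-109/13, 25/13, -5)
T5 rotate right-handed about the y-axis with cos θ = -7/25, sin θ = -24/25: (-97/13, 30/13, -9) → (3487/325, 30/13, -1509/325); (-109/13, 25/13, -5) → (2323/325, 25/13, -2161/325)
T6 reflect across z = 0: (3487/325, 30/13, -1509/325) → (3487/325, 30/13, 1509/325); (2323/325, 25/13, -2161/325) → (2323/325, 25/13, 2161/325)

image vertices: (3487/325, 30/13, 1509/325), (2323/325, 25/13, 2161/325)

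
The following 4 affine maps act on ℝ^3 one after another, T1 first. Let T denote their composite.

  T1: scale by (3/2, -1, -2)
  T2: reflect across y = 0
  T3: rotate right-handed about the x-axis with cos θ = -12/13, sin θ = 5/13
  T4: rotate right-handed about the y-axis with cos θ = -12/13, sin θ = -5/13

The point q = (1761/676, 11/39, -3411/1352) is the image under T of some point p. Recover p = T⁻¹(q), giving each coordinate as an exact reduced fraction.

p = (-9/4, 1/4, 2/3)

T1 = [3/2 0 0 0; 0 -1 0 0; 0 0 -2 0; 0 0 0 1]
T2·T1 = [3/2 0 0 0; 0 1 0 0; 0 0 -2 0; 0 0 0 1]
T3·…·T1 = [3/2 0 0 0; 0 -12/13 10/13 0; 0 5/13 24/13 0; 0 0 0 1]
T4·…·T1 = [-18/13 -25/169 -120/169 0; 0 -12/13 10/13 0; 15/26 -60/169 -288/169 0; 0 0 0 1]
det M = -3; M⁻¹ = [-8/13 0 10/39 0; -25/169 -12/13 -60/169 0; -30/169 5/26 -72/169 0; 0 0 0 1]
M⁻¹ · (1761/676, 11/39, -3411/1352)ᵀ = (-9/4, 1/4, 2/3)ᵀ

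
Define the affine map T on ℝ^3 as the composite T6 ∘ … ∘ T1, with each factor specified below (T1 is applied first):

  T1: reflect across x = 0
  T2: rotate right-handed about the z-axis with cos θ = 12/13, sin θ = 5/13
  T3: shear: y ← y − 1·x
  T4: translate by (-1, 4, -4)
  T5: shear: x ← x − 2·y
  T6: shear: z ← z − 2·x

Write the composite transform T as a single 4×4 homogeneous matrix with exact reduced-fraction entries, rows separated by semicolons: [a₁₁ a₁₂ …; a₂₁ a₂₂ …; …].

T1 = [-1 0 0 0; 0 1 0 0; 0 0 1 0; 0 0 0 1]
T2·T1 = [-12/13 -5/13 0 0; -5/13 12/13 0 0; 0 0 1 0; 0 0 0 1]
T3·…·T1 = [-12/13 -5/13 0 0; 7/13 17/13 0 0; 0 0 1 0; 0 0 0 1]
T4·…·T1 = [-12/13 -5/13 0 -1; 7/13 17/13 0 4; 0 0 1 -4; 0 0 0 1]
T5·…·T1 = [-2 -3 0 -9; 7/13 17/13 0 4; 0 0 1 -4; 0 0 0 1]
T6·…·T1 = [-2 -3 0 -9; 7/13 17/13 0 4; 4 6 1 14; 0 0 0 1]

T = [-2 -3 0 -9; 7/13 17/13 0 4; 4 6 1 14; 0 0 0 1]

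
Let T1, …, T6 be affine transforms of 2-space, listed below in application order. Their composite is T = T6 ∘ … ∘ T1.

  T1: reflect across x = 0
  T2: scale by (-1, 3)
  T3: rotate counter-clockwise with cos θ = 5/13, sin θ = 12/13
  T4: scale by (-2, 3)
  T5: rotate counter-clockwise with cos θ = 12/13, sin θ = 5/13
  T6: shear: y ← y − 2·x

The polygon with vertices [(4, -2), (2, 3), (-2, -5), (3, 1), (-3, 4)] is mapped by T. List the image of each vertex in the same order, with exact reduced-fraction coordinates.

T1 reflect across x = 0: (4, -2) → (-4, -2); (2, 3) → (-2, 3); (-2, -5) → (2, -5); (3, 1) → (-3, 1); (-3, 4) → (3, 4)
T2 scale by (-1, 3): (-4, -2) → (4, -6); (-2, 3) → (2, 9); (2, -5) → (-2, -15); (-3, 1) → (3, 3); (3, 4) → (-3, 12)
T3 rotate counter-clockwise with cos θ = 5/13, sin θ = 12/13: (4, -6) → (92/13, 18/13); (2, 9) → (-98/13, 69/13); (-2, -15) → (170/13, -99/13); (3, 3) → (-21/13, 51/13); (-3, 12) → (-159/13, 24/13)
T4 scale by (-2, 3): (92/13, 18/13) → (-184/13, 54/13); (-98/13, 69/13) → (196/13, 207/13); (170/13, -99/13) → (-340/13, -297/13); (-21/13, 51/13) → (42/13, 153/13); (-159/13, 24/13) → (318/13, 72/13)
T5 rotate counter-clockwise with cos θ = 12/13, sin θ = 5/13: (-184/13, 54/13) → (-2478/169, -272/169); (196/13, 207/13) → (1317/169, 3464/169); (-340/13, -297/13) → (-2595/169, -5264/169); (42/13, 153/13) → (-261/169, 2046/169); (318/13, 72/13) → (3456/169, 2454/169)
T6 shear: y ← y − 2·x: (-2478/169, -272/169) → (-2478/169, 4684/169); (1317/169, 3464/169) → (1317/169, 830/169); (-2595/169, -5264/169) → (-2595/169, -74/169); (-261/169, 2046/169) → (-261/169, 2568/169); (3456/169, 2454/169) → (3456/169, -4458/169)

image vertices: (-2478/169, 4684/169), (1317/169, 830/169), (-2595/169, -74/169), (-261/169, 2568/169), (3456/169, -4458/169)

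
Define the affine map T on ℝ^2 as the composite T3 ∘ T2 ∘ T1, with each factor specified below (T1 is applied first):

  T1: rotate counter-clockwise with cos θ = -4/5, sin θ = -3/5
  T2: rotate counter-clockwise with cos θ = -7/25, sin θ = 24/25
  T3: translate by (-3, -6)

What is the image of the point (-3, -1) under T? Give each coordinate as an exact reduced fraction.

T1 rotate counter-clockwise with cos θ = -4/5, sin θ = -3/5: (-3, -1) → (9/5, 13/5)
T2 rotate counter-clockwise with cos θ = -7/25, sin θ = 24/25: (9/5, 13/5) → (-3, 1)
T3 translate by (-3, -6): (-3, 1) → (-6, -5)

T(p) = (-6, -5)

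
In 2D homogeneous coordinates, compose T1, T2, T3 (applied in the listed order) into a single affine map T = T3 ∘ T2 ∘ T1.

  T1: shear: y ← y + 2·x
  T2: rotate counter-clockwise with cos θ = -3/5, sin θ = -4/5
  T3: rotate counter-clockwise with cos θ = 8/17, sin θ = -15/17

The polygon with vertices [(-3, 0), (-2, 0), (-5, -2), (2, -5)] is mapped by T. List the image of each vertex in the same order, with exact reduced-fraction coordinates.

T1 shear: y ← y + 2·x: (-3, 0) → (-3, -6); (-2, 0) → (-2, -4); (-5, -2) → (-5, -12); (2, -5) → (2, -1)
T2 rotate counter-clockwise with cos θ = -3/5, sin θ = -4/5: (-3, -6) → (-3, 6); (-2, -4) → (-2, 4); (-5, -12) → (-33/5, 56/5); (2, -1) → (-2, -1)
T3 rotate counter-clockwise with cos θ = 8/17, sin θ = -15/17: (-3, 6) → (66/17, 93/17); (-2, 4) → (44/17, 62/17); (-33/5, 56/5) → (576/85, 943/85); (-2, -1) → (-31/17, 22/17)

image vertices: (66/17, 93/17), (44/17, 62/17), (576/85, 943/85), (-31/17, 22/17)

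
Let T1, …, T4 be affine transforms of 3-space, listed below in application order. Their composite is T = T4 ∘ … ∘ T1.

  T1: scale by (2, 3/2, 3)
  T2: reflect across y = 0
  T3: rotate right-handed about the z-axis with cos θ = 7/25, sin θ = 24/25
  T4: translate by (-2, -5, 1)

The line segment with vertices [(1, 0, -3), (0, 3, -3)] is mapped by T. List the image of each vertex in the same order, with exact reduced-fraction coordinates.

T1 scale by (2, 3/2, 3): (1, 0, -3) → (2, 0, -9); (0, 3, -3) → (0, 9/2, -9)
T2 reflect across y = 0: (2, 0, -9) → (2, 0, -9); (0, 9/2, -9) → (0, -9/2, -9)
T3 rotate right-handed about the z-axis with cos θ = 7/25, sin θ = 24/25: (2, 0, -9) → (14/25, 48/25, -9); (0, -9/2, -9) → (108/25, -63/50, -9)
T4 translate by (-2, -5, 1): (14/25, 48/25, -9) → (-36/25, -77/25, -8); (108/25, -63/50, -9) → (58/25, -313/50, -8)

image vertices: (-36/25, -77/25, -8), (58/25, -313/50, -8)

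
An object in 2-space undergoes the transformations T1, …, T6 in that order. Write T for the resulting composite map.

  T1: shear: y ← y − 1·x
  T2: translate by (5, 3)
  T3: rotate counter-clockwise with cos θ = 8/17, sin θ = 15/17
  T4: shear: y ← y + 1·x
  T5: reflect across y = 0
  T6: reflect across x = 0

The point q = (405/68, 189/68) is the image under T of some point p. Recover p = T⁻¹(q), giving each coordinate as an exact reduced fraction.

p = (-5, -5/4)

T1 = [1 0 0; -1 1 0; 0 0 1]
T2·T1 = [1 0 5; -1 1 3; 0 0 1]
T3·…·T1 = [23/17 -15/17 -5/17; 7/17 8/17 99/17; 0 0 1]
T4·…·T1 = [23/17 -15/17 -5/17; 30/17 -7/17 94/17; 0 0 1]
T5·…·T1 = [23/17 -15/17 -5/17; -30/17 7/17 -94/17; 0 0 1]
T6·…·T1 = [-23/17 15/17 5/17; -30/17 7/17 -94/17; 0 0 1]
det M = 1; M⁻¹ = [7/17 -15/17 -5; 30/17 -23/17 -8; 0 0 1]
M⁻¹ · (405/68, 189/68)ᵀ = (-5, -5/4)ᵀ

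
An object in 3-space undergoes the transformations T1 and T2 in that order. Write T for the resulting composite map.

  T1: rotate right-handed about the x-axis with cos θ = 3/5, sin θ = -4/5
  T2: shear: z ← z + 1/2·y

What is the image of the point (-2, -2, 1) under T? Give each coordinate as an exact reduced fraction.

T(p) = (-2, -2/5, 2)

T1 rotate right-handed about the x-axis with cos θ = 3/5, sin θ = -4/5: (-2, -2, 1) → (-2, -2/5, 11/5)
T2 shear: z ← z + 1/2·y: (-2, -2/5, 11/5) → (-2, -2/5, 2)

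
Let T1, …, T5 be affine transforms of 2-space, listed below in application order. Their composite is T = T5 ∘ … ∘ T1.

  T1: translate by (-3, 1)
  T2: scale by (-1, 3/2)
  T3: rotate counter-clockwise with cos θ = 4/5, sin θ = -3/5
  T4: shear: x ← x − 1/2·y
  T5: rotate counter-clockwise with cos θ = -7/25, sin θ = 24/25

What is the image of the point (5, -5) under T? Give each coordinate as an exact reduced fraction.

T1 translate by (-3, 1): (5, -5) → (2, -4)
T2 scale by (-1, 3/2): (2, -4) → (-2, -6)
T3 rotate counter-clockwise with cos θ = 4/5, sin θ = -3/5: (-2, -6) → (-26/5, -18/5)
T4 shear: x ← x − 1/2·y: (-26/5, -18/5) → (-17/5, -18/5)
T5 rotate counter-clockwise with cos θ = -7/25, sin θ = 24/25: (-17/5, -18/5) → (551/125, -282/125)

T(p) = (551/125, -282/125)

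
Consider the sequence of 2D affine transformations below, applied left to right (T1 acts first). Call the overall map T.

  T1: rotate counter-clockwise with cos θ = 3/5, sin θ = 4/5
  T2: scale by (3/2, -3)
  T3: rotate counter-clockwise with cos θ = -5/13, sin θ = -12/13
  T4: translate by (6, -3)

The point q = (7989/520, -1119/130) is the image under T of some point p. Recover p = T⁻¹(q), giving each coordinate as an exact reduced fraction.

p = (-9/4, -3)

T1 = [3/5 -4/5 0; 4/5 3/5 0; 0 0 1]
T2·T1 = [9/10 -6/5 0; -12/5 -9/5 0; 0 0 1]
T3·…·T1 = [-333/130 -6/5 0; 6/65 9/5 0; 0 0 1]
T4·…·T1 = [-333/130 -6/5 6; 6/65 9/5 -3; 0 0 1]
det M = -9/2; M⁻¹ = [-2/5 -4/15 8/5; 4/195 37/65 103/65; 0 0 1]
M⁻¹ · (7989/520, -1119/130)ᵀ = (-9/4, -3)ᵀ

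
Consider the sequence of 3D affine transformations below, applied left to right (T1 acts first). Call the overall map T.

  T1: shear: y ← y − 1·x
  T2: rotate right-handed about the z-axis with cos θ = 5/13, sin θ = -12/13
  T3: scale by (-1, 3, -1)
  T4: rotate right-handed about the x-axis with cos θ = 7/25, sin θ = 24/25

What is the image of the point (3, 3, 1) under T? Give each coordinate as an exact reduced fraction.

T(p) = (-15/13, -444/325, -2683/325)

T1 shear: y ← y − 1·x: (3, 3, 1) → (3, 0, 1)
T2 rotate right-handed about the z-axis with cos θ = 5/13, sin θ = -12/13: (3, 0, 1) → (15/13, -36/13, 1)
T3 scale by (-1, 3, -1): (15/13, -36/13, 1) → (-15/13, -108/13, -1)
T4 rotate right-handed about the x-axis with cos θ = 7/25, sin θ = 24/25: (-15/13, -108/13, -1) → (-15/13, -444/325, -2683/325)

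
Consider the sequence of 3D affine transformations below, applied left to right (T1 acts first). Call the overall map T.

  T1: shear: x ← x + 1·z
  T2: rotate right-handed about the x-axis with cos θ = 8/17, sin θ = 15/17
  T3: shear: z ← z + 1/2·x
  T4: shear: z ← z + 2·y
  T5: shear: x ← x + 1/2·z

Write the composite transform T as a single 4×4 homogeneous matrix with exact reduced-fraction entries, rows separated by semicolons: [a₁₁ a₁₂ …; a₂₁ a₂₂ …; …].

T = [5/4 31/34 41/68 0; 0 8/17 -15/17 0; 1/2 31/17 -27/34 0; 0 0 0 1]

T1 = [1 0 1 0; 0 1 0 0; 0 0 1 0; 0 0 0 1]
T2·T1 = [1 0 1 0; 0 8/17 -15/17 0; 0 15/17 8/17 0; 0 0 0 1]
T3·…·T1 = [1 0 1 0; 0 8/17 -15/17 0; 1/2 15/17 33/34 0; 0 0 0 1]
T4·…·T1 = [1 0 1 0; 0 8/17 -15/17 0; 1/2 31/17 -27/34 0; 0 0 0 1]
T5·…·T1 = [5/4 31/34 41/68 0; 0 8/17 -15/17 0; 1/2 31/17 -27/34 0; 0 0 0 1]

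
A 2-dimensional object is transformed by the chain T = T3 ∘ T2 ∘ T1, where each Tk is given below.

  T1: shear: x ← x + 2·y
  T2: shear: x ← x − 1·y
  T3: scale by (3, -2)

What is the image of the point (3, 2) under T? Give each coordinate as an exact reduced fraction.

T(p) = (15, -4)

T1 shear: x ← x + 2·y: (3, 2) → (7, 2)
T2 shear: x ← x − 1·y: (7, 2) → (5, 2)
T3 scale by (3, -2): (5, 2) → (15, -4)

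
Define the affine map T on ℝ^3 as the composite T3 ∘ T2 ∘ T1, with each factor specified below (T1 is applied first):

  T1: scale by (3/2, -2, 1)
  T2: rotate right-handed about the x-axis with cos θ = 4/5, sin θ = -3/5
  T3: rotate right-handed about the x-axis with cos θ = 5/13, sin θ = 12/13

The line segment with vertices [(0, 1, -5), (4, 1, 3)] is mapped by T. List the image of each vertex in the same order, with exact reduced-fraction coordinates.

T1 scale by (3/2, -2, 1): (0, 1, -5) → (0, -2, -5); (4, 1, 3) → (6, -2, 3)
T2 rotate right-handed about the x-axis with cos θ = 4/5, sin θ = -3/5: (0, -2, -5) → (0, -23/5, -14/5); (6, -2, 3) → (6, 1/5, 18/5)
T3 rotate right-handed about the x-axis with cos θ = 5/13, sin θ = 12/13: (0, -23/5, -14/5) → (0, 53/65, -346/65); (6, 1/5, 18/5) → (6, -211/65, 102/65)

image vertices: (0, 53/65, -346/65), (6, -211/65, 102/65)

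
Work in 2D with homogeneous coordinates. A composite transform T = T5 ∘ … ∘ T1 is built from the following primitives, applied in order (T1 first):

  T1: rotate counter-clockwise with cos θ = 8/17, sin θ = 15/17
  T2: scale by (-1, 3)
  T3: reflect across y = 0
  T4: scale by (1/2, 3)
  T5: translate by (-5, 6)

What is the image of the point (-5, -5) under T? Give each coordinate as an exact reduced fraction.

T1 rotate counter-clockwise with cos θ = 8/17, sin θ = 15/17: (-5, -5) → (35/17, -115/17)
T2 scale by (-1, 3): (35/17, -115/17) → (-35/17, -345/17)
T3 reflect across y = 0: (-35/17, -345/17) → (-35/17, 345/17)
T4 scale by (1/2, 3): (-35/17, 345/17) → (-35/34, 1035/17)
T5 translate by (-5, 6): (-35/34, 1035/17) → (-205/34, 1137/17)

T(p) = (-205/34, 1137/17)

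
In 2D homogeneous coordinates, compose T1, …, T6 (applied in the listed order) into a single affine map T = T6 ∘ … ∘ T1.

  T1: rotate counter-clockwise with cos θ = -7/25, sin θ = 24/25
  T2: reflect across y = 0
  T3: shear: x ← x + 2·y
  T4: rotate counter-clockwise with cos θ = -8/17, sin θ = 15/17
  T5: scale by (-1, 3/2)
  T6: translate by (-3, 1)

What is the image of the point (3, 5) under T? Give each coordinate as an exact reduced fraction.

T(p) = (-142/17, -7937/850)

T1 rotate counter-clockwise with cos θ = -7/25, sin θ = 24/25: (3, 5) → (-141/25, 37/25)
T2 reflect across y = 0: (-141/25, 37/25) → (-141/25, -37/25)
T3 shear: x ← x + 2·y: (-141/25, -37/25) → (-43/5, -37/25)
T4 rotate counter-clockwise with cos θ = -8/17, sin θ = 15/17: (-43/5, -37/25) → (91/17, -2929/425)
T5 scale by (-1, 3/2): (91/17, -2929/425) → (-91/17, -8787/850)
T6 translate by (-3, 1): (-91/17, -8787/850) → (-142/17, -7937/850)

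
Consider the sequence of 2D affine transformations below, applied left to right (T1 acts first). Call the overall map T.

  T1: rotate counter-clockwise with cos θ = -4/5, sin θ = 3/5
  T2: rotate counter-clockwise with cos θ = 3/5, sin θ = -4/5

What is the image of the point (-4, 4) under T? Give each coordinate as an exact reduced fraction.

T1 rotate counter-clockwise with cos θ = -4/5, sin θ = 3/5: (-4, 4) → (4/5, -28/5)
T2 rotate counter-clockwise with cos θ = 3/5, sin θ = -4/5: (4/5, -28/5) → (-4, -4)

T(p) = (-4, -4)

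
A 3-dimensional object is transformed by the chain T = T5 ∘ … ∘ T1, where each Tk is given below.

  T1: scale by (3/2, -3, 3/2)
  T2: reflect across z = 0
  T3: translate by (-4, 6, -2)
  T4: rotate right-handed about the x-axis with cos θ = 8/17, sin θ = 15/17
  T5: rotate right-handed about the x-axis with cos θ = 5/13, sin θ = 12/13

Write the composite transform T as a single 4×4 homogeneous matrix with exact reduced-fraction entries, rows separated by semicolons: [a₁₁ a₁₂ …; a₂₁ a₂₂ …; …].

T1 = [3/2 0 0 0; 0 -3 0 0; 0 0 3/2 0; 0 0 0 1]
T2·T1 = [3/2 0 0 0; 0 -3 0 0; 0 0 -3/2 0; 0 0 0 1]
T3·…·T1 = [3/2 0 0 -4; 0 -3 0 6; 0 0 -3/2 -2; 0 0 0 1]
T4·…·T1 = [3/2 0 0 -4; 0 -24/17 45/34 78/17; 0 -45/17 -12/17 74/17; 0 0 0 1]
T5·…·T1 = [3/2 0 0 -4; 0 420/221 513/442 -498/221; 0 -513/221 210/221 1306/221; 0 0 0 1]

T = [3/2 0 0 -4; 0 420/221 513/442 -498/221; 0 -513/221 210/221 1306/221; 0 0 0 1]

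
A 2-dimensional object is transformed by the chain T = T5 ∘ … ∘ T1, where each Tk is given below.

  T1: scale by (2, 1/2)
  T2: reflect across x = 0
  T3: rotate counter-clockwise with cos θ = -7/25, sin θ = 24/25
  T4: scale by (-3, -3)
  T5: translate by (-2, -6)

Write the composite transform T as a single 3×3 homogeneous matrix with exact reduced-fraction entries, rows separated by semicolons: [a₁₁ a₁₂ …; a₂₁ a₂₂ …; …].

T = [-42/25 36/25 -2; 144/25 21/50 -6; 0 0 1]

T1 = [2 0 0; 0 1/2 0; 0 0 1]
T2·T1 = [-2 0 0; 0 1/2 0; 0 0 1]
T3·…·T1 = [14/25 -12/25 0; -48/25 -7/50 0; 0 0 1]
T4·…·T1 = [-42/25 36/25 0; 144/25 21/50 0; 0 0 1]
T5·…·T1 = [-42/25 36/25 -2; 144/25 21/50 -6; 0 0 1]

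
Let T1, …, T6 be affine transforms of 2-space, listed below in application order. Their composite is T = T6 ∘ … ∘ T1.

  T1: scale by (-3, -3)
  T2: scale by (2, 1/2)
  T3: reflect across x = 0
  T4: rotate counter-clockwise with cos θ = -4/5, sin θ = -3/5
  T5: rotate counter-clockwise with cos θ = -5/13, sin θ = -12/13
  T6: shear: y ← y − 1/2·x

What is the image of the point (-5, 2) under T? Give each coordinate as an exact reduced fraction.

T1 scale by (-3, -3): (-5, 2) → (15, -6)
T2 scale by (2, 1/2): (15, -6) → (30, -3)
T3 reflect across x = 0: (30, -3) → (-30, -3)
T4 rotate counter-clockwise with cos θ = -4/5, sin θ = -3/5: (-30, -3) → (111/5, 102/5)
T5 rotate counter-clockwise with cos θ = -5/13, sin θ = -12/13: (111/5, 102/5) → (669/65, -1842/65)
T6 shear: y ← y − 1/2·x: (669/65, -1842/65) → (669/65, -4353/130)

T(p) = (669/65, -4353/130)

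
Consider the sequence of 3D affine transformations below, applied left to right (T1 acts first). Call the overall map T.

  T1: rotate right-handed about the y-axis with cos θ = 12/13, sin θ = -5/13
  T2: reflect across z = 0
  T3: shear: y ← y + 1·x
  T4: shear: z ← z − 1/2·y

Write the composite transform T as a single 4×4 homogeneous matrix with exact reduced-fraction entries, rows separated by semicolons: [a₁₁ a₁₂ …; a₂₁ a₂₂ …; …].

T1 = [12/13 0 -5/13 0; 0 1 0 0; 5/13 0 12/13 0; 0 0 0 1]
T2·T1 = [12/13 0 -5/13 0; 0 1 0 0; -5/13 0 -12/13 0; 0 0 0 1]
T3·…·T1 = [12/13 0 -5/13 0; 12/13 1 -5/13 0; -5/13 0 -12/13 0; 0 0 0 1]
T4·…·T1 = [12/13 0 -5/13 0; 12/13 1 -5/13 0; -11/13 -1/2 -19/26 0; 0 0 0 1]

T = [12/13 0 -5/13 0; 12/13 1 -5/13 0; -11/13 -1/2 -19/26 0; 0 0 0 1]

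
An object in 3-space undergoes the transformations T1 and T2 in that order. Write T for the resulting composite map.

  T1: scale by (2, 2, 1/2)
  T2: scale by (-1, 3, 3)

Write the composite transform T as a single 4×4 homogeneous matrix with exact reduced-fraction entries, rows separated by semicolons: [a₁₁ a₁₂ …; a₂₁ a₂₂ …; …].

T = [-2 0 0 0; 0 6 0 0; 0 0 3/2 0; 0 0 0 1]

T1 = [2 0 0 0; 0 2 0 0; 0 0 1/2 0; 0 0 0 1]
T2·T1 = [-2 0 0 0; 0 6 0 0; 0 0 3/2 0; 0 0 0 1]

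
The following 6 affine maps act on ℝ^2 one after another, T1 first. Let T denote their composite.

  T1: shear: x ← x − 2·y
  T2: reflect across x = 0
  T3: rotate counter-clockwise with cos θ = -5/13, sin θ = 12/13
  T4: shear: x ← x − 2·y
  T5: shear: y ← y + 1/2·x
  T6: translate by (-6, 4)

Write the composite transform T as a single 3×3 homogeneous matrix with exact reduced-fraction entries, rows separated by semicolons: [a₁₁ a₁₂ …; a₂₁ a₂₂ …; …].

T1 = [1 -2 0; 0 1 0; 0 0 1]
T2·T1 = [-1 2 0; 0 1 0; 0 0 1]
T3·…·T1 = [5/13 -22/13 0; -12/13 19/13 0; 0 0 1]
T4·…·T1 = [29/13 -60/13 0; -12/13 19/13 0; 0 0 1]
T5·…·T1 = [29/13 -60/13 0; 5/26 -11/13 0; 0 0 1]
T6·…·T1 = [29/13 -60/13 -6; 5/26 -11/13 4; 0 0 1]

T = [29/13 -60/13 -6; 5/26 -11/13 4; 0 0 1]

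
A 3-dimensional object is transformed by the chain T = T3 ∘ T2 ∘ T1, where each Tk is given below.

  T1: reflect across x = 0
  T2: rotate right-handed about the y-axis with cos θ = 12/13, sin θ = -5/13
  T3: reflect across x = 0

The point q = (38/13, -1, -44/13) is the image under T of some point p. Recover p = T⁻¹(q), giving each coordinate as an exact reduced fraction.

p = (4, -1, -2)

T1 = [-1 0 0 0; 0 1 0 0; 0 0 1 0; 0 0 0 1]
T2·T1 = [-12/13 0 -5/13 0; 0 1 0 0; -5/13 0 12/13 0; 0 0 0 1]
T3·…·T1 = [12/13 0 5/13 0; 0 1 0 0; -5/13 0 12/13 0; 0 0 0 1]
det M = 1; M⁻¹ = [12/13 0 -5/13 0; 0 1 0 0; 5/13 0 12/13 0; 0 0 0 1]
M⁻¹ · (38/13, -1, -44/13)ᵀ = (4, -1, -2)ᵀ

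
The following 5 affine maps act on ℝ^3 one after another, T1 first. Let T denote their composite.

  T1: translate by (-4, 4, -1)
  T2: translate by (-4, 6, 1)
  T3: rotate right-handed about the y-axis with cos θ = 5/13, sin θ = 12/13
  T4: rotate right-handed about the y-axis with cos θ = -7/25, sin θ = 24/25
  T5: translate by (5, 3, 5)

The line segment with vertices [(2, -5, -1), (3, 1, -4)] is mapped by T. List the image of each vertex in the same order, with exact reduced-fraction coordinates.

T1 translate by (-4, 4, -1): (2, -5, -1) → (-2, -1, -2); (3, 1, -4) → (-1, 5, -5)
T2 translate by (-4, 6, 1): (-2, -1, -2) → (-6, 5, -1); (-1, 5, -5) → (-5, 11, -4)
T3 rotate right-handed about the y-axis with cos θ = 5/13, sin θ = 12/13: (-6, 5, -1) → (-42/13, 5, 67/13); (-5, 11, -4) → (-73/13, 11, 40/13)
T4 rotate right-handed about the y-axis with cos θ = -7/25, sin θ = 24/25: (-42/13, 5, 67/13) → (1902/325, 5, 539/325); (-73/13, 11, 40/13) → (1471/325, 11, 1472/325)
T5 translate by (5, 3, 5): (1902/325, 5, 539/325) → (3527/325, 8, 2164/325); (1471/325, 11, 1472/325) → (3096/325, 14, 3097/325)

image vertices: (3527/325, 8, 2164/325), (3096/325, 14, 3097/325)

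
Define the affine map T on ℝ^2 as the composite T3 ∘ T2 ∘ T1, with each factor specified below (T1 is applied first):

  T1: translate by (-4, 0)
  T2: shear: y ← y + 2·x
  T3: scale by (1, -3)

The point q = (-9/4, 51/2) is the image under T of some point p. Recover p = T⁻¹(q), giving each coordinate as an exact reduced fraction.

T1 = [1 0 -4; 0 1 0; 0 0 1]
T2·T1 = [1 0 -4; 2 1 -8; 0 0 1]
T3·…·T1 = [1 0 -4; -6 -3 24; 0 0 1]
det M = -3; M⁻¹ = [1 0 4; -2 -1/3 0; 0 0 1]
M⁻¹ · (-9/4, 51/2)ᵀ = (7/4, -4)ᵀ

p = (7/4, -4)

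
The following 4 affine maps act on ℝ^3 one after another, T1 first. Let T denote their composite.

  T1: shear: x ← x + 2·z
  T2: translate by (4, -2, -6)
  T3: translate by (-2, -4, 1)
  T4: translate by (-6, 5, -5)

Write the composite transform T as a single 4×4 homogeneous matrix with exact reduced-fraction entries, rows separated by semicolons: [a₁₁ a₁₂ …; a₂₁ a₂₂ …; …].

T = [1 0 2 -4; 0 1 0 -1; 0 0 1 -10; 0 0 0 1]

T1 = [1 0 2 0; 0 1 0 0; 0 0 1 0; 0 0 0 1]
T2·T1 = [1 0 2 4; 0 1 0 -2; 0 0 1 -6; 0 0 0 1]
T3·…·T1 = [1 0 2 2; 0 1 0 -6; 0 0 1 -5; 0 0 0 1]
T4·…·T1 = [1 0 2 -4; 0 1 0 -1; 0 0 1 -10; 0 0 0 1]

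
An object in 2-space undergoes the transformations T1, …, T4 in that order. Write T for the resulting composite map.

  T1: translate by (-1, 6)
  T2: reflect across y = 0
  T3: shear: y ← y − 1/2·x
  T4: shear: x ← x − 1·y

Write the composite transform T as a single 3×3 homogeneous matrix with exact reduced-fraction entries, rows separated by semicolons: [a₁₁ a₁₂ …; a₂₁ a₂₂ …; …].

T1 = [1 0 -1; 0 1 6; 0 0 1]
T2·T1 = [1 0 -1; 0 -1 -6; 0 0 1]
T3·…·T1 = [1 0 -1; -1/2 -1 -11/2; 0 0 1]
T4·…·T1 = [3/2 1 9/2; -1/2 -1 -11/2; 0 0 1]

T = [3/2 1 9/2; -1/2 -1 -11/2; 0 0 1]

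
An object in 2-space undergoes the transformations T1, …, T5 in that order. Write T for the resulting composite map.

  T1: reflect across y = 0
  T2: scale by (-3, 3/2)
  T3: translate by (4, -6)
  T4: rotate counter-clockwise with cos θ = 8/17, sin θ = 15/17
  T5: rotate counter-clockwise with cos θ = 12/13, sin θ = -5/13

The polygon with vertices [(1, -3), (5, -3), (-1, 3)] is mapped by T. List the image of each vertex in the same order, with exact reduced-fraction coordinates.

image vertices: (381/221, -233/442), (-1671/221, -3593/442), (2667/221, -1631/442)

T1 reflect across y = 0: (1, -3) → (1, 3); (5, -3) → (5, 3); (-1, 3) → (-1, -3)
T2 scale by (-3, 3/2): (1, 3) → (-3, 9/2); (5, 3) → (-15, 9/2); (-1, -3) → (3, -9/2)
T3 translate by (4, -6): (-3, 9/2) → (1, -3/2); (-15, 9/2) → (-11, -3/2); (3, -9/2) → (7, -21/2)
T4 rotate counter-clockwise with cos θ = 8/17, sin θ = 15/17: (1, -3/2) → (61/34, 3/17); (-11, -3/2) → (-131/34, -177/17); (7, -21/2) → (427/34, 21/17)
T5 rotate counter-clockwise with cos θ = 12/13, sin θ = -5/13: (61/34, 3/17) → (381/221, -233/442); (-131/34, -177/17) → (-1671/221, -3593/442); (427/34, 21/17) → (2667/221, -1631/442)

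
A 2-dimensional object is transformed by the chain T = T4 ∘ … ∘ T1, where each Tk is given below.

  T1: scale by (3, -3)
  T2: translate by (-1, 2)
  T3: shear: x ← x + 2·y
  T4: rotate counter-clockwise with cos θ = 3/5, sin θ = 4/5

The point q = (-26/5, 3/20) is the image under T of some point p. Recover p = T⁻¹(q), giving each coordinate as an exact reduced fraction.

p = (-7/2, -3/4)

T1 = [3 0 0; 0 -3 0; 0 0 1]
T2·T1 = [3 0 -1; 0 -3 2; 0 0 1]
T3·…·T1 = [3 -6 3; 0 -3 2; 0 0 1]
T4·…·T1 = [9/5 -6/5 1/5; 12/5 -33/5 18/5; 0 0 1]
det M = -9; M⁻¹ = [11/15 -2/15 1/3; 4/15 -1/5 2/3; 0 0 1]
M⁻¹ · (-26/5, 3/20)ᵀ = (-7/2, -3/4)ᵀ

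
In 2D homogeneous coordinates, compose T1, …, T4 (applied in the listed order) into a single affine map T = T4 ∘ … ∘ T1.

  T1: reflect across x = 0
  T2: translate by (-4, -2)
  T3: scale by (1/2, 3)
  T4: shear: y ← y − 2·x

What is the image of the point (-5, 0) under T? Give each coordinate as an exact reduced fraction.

T(p) = (1/2, -7)

T1 reflect across x = 0: (-5, 0) → (5, 0)
T2 translate by (-4, -2): (5, 0) → (1, -2)
T3 scale by (1/2, 3): (1, -2) → (1/2, -6)
T4 shear: y ← y − 2·x: (1/2, -6) → (1/2, -7)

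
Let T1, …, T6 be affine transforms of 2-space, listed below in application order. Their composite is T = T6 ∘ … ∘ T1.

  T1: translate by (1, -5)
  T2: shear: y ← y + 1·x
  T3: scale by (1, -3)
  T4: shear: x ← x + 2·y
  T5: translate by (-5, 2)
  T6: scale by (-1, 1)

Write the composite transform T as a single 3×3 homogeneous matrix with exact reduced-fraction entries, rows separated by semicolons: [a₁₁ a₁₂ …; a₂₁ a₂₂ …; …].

T1 = [1 0 1; 0 1 -5; 0 0 1]
T2·T1 = [1 0 1; 1 1 -4; 0 0 1]
T3·…·T1 = [1 0 1; -3 -3 12; 0 0 1]
T4·…·T1 = [-5 -6 25; -3 -3 12; 0 0 1]
T5·…·T1 = [-5 -6 20; -3 -3 14; 0 0 1]
T6·…·T1 = [5 6 -20; -3 -3 14; 0 0 1]

T = [5 6 -20; -3 -3 14; 0 0 1]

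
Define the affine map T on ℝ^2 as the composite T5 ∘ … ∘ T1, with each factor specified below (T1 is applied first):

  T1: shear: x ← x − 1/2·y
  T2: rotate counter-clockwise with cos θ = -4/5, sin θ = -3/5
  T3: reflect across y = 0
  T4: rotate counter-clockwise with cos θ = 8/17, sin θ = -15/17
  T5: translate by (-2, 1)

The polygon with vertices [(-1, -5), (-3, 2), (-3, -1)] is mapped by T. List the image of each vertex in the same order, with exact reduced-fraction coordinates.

image vertices: (-1141/170, 276/85), (-54/85, -277/85), (-573/170, -112/85)

T1 shear: x ← x − 1/2·y: (-1, -5) → (3/2, -5); (-3, 2) → (-4, 2); (-3, -1) → (-5/2, -1)
T2 rotate counter-clockwise with cos θ = -4/5, sin θ = -3/5: (3/2, -5) → (-21/5, 31/10); (-4, 2) → (22/5, 4/5); (-5/2, -1) → (7/5, 23/10)
T3 reflect across y = 0: (-21/5, 31/10) → (-21/5, -31/10); (22/5, 4/5) → (22/5, -4/5); (7/5, 23/10) → (7/5, -23/10)
T4 rotate counter-clockwise with cos θ = 8/17, sin θ = -15/17: (-21/5, -31/10) → (-801/170, 191/85); (22/5, -4/5) → (116/85, -362/85); (7/5, -23/10) → (-233/170, -197/85)
T5 translate by (-2, 1): (-801/170, 191/85) → (-1141/170, 276/85); (116/85, -362/85) → (-54/85, -277/85); (-233/170, -197/85) → (-573/170, -112/85)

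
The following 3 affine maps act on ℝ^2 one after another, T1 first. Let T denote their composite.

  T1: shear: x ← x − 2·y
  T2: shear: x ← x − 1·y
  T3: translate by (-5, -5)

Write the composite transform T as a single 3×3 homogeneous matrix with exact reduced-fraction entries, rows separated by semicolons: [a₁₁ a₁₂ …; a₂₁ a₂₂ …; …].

T = [1 -3 -5; 0 1 -5; 0 0 1]

T1 = [1 -2 0; 0 1 0; 0 0 1]
T2·T1 = [1 -3 0; 0 1 0; 0 0 1]
T3·…·T1 = [1 -3 -5; 0 1 -5; 0 0 1]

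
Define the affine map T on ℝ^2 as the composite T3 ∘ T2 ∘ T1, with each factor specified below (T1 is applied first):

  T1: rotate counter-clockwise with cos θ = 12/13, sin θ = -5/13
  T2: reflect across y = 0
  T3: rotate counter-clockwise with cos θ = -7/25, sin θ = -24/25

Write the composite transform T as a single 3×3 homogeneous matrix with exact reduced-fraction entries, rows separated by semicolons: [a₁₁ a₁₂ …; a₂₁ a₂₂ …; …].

T1 = [12/13 5/13 0; -5/13 12/13 0; 0 0 1]
T2·T1 = [12/13 5/13 0; 5/13 -12/13 0; 0 0 1]
T3·…·T1 = [36/325 -323/325 0; -323/325 -36/325 0; 0 0 1]

T = [36/325 -323/325 0; -323/325 -36/325 0; 0 0 1]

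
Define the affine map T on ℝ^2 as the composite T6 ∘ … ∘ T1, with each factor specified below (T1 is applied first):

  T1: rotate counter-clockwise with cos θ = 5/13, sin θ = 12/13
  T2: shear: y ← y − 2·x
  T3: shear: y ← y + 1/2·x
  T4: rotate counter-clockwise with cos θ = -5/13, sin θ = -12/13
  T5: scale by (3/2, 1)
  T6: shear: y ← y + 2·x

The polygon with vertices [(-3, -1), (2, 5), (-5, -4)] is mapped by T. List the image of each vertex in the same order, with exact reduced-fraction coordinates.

T1 rotate counter-clockwise with cos θ = 5/13, sin θ = 12/13: (-3, -1) → (-3/13, -41/13); (2, 5) → (-50/13, 49/13); (-5, -4) → (23/13, -80/13)
T2 shear: y ← y − 2·x: (-3/13, -41/13) → (-3/13, -35/13); (-50/13, 49/13) → (-50/13, 149/13); (23/13, -80/13) → (23/13, -126/13)
T3 shear: y ← y + 1/2·x: (-3/13, -35/13) → (-3/13, -73/26); (-50/13, 149/13) → (-50/13, 124/13); (23/13, -126/13) → (23/13, -229/26)
T4 rotate counter-clockwise with cos θ = -5/13, sin θ = -12/13: (-3/13, -73/26) → (-423/169, 437/338); (-50/13, 124/13) → (1738/169, -20/169); (23/13, -229/26) → (-1489/169, 593/338)
T5 scale by (3/2, 1): (-423/169, 437/338) → (-1269/338, 437/338); (1738/169, -20/169) → (2607/169, -20/169); (-1489/169, 593/338) → (-4467/338, 593/338)
T6 shear: y ← y + 2·x: (-1269/338, 437/338) → (-1269/338, -2101/338); (2607/169, -20/169) → (2607/169, 5194/169); (-4467/338, 593/338) → (-4467/338, -8341/338)

image vertices: (-1269/338, -2101/338), (2607/169, 5194/169), (-4467/338, -8341/338)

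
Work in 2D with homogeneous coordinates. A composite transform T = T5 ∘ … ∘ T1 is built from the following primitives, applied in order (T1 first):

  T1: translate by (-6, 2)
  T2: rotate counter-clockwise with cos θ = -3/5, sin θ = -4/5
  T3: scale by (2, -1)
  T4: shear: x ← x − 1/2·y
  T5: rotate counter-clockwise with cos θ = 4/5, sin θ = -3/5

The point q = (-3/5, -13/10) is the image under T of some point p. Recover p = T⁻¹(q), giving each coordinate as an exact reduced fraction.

T1 = [1 0 -6; 0 1 2; 0 0 1]
T2·T1 = [-3/5 4/5 26/5; -4/5 -3/5 18/5; 0 0 1]
T3·…·T1 = [-6/5 8/5 52/5; 4/5 3/5 -18/5; 0 0 1]
T4·…·T1 = [-8/5 13/10 61/5; 4/5 3/5 -18/5; 0 0 1]
T5·…·T1 = [-4/5 7/5 38/5; 8/5 -3/10 -51/5; 0 0 1]
det M = -2; M⁻¹ = [3/20 7/10 6; 4/5 2/5 -2; 0 0 1]
M⁻¹ · (-3/5, -13/10)ᵀ = (5, -3)ᵀ

p = (5, -3)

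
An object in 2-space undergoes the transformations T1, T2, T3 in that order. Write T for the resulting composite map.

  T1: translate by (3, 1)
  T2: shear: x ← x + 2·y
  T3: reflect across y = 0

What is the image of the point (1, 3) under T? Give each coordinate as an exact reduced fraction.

T(p) = (12, -4)

T1 translate by (3, 1): (1, 3) → (4, 4)
T2 shear: x ← x + 2·y: (4, 4) → (12, 4)
T3 reflect across y = 0: (12, 4) → (12, -4)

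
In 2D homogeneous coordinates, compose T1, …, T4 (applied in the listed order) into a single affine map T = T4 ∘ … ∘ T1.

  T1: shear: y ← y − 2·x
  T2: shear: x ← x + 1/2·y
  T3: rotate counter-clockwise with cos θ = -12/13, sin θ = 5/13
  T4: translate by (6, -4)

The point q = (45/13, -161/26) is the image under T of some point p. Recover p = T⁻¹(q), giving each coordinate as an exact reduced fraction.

T1 = [1 0 0; -2 1 0; 0 0 1]
T2·T1 = [0 1/2 0; -2 1 0; 0 0 1]
T3·…·T1 = [10/13 -11/13 0; 24/13 -19/26 0; 0 0 1]
T4·…·T1 = [10/13 -11/13 6; 24/13 -19/26 -4; 0 0 1]
det M = 1; M⁻¹ = [-19/26 11/13 101/13; -24/13 10/13 184/13; 0 0 1]
M⁻¹ · (45/13, -161/26)ᵀ = (0, 3)ᵀ

p = (0, 3)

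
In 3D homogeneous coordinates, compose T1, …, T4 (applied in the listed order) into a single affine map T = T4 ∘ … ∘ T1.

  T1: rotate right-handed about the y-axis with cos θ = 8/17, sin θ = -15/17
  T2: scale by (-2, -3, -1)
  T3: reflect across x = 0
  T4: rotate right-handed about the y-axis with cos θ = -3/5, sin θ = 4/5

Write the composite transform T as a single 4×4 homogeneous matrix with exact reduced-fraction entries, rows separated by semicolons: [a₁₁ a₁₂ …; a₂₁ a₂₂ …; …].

T = [-108/85 0 58/85 0; 0 -3 0 0; -19/85 0 144/85 0; 0 0 0 1]

T1 = [8/17 0 -15/17 0; 0 1 0 0; 15/17 0 8/17 0; 0 0 0 1]
T2·T1 = [-16/17 0 30/17 0; 0 -3 0 0; -15/17 0 -8/17 0; 0 0 0 1]
T3·…·T1 = [16/17 0 -30/17 0; 0 -3 0 0; -15/17 0 -8/17 0; 0 0 0 1]
T4·…·T1 = [-108/85 0 58/85 0; 0 -3 0 0; -19/85 0 144/85 0; 0 0 0 1]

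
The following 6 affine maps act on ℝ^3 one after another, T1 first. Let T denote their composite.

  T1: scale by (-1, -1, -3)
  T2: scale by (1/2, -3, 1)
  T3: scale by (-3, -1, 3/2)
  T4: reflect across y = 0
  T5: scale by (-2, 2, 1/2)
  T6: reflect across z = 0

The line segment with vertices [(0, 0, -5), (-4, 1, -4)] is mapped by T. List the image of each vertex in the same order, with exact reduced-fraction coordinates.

T1 scale by (-1, -1, -3): (0, 0, -5) → (0, 0, 15); (-4, 1, -4) → (4, -1, 12)
T2 scale by (1/2, -3, 1): (0, 0, 15) → (0, 0, 15); (4, -1, 12) → (2, 3, 12)
T3 scale by (-3, -1, 3/2): (0, 0, 15) → (0, 0, 45/2); (2, 3, 12) → (-6, -3, 18)
T4 reflect across y = 0: (0, 0, 45/2) → (0, 0, 45/2); (-6, -3, 18) → (-6, 3, 18)
T5 scale by (-2, 2, 1/2): (0, 0, 45/2) → (0, 0, 45/4); (-6, 3, 18) → (12, 6, 9)
T6 reflect across z = 0: (0, 0, 45/4) → (0, 0, -45/4); (12, 6, 9) → (12, 6, -9)

image vertices: (0, 0, -45/4), (12, 6, -9)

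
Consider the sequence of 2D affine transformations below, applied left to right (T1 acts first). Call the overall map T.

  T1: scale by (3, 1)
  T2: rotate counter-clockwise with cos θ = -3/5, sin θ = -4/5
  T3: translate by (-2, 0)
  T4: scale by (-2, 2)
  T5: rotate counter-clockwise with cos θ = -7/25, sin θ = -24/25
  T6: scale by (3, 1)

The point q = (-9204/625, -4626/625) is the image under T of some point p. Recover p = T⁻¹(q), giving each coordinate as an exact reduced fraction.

T1 = [3 0 0; 0 1 0; 0 0 1]
T2·T1 = [-9/5 4/5 0; -12/5 -3/5 0; 0 0 1]
T3·…·T1 = [-9/5 4/5 -2; -12/5 -3/5 0; 0 0 1]
T4·…·T1 = [18/5 -8/5 4; -24/5 -6/5 0; 0 0 1]
T5·…·T1 = [-702/125 -88/125 -28/25; -264/125 234/125 -96/25; 0 0 1]
T6·…·T1 = [-2106/125 -264/125 -84/25; -264/125 234/125 -96/25; 0 0 1]
det M = -36; M⁻¹ = [-13/250 -22/375 -2/5; -22/375 117/250 8/5; 0 0 1]
M⁻¹ · (-9204/625, -4626/625)ᵀ = (4/5, -1)ᵀ

p = (4/5, -1)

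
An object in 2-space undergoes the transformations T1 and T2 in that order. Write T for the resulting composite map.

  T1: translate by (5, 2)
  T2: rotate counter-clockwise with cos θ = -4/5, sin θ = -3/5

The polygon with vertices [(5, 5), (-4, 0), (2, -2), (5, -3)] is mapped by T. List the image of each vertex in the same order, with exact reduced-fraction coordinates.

T1 translate by (5, 2): (5, 5) → (10, 7); (-4, 0) → (1, 2); (2, -2) → (7, 0); (5, -3) → (10, -1)
T2 rotate counter-clockwise with cos θ = -4/5, sin θ = -3/5: (10, 7) → (-19/5, -58/5); (1, 2) → (2/5, -11/5); (7, 0) → (-28/5, -21/5); (10, -1) → (-43/5, -26/5)

image vertices: (-19/5, -58/5), (2/5, -11/5), (-28/5, -21/5), (-43/5, -26/5)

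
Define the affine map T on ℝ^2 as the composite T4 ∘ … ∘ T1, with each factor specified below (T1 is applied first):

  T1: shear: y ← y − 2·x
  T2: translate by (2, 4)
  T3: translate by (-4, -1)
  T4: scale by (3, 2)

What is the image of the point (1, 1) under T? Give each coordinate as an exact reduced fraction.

T1 shear: y ← y − 2·x: (1, 1) → (1, -1)
T2 translate by (2, 4): (1, -1) → (3, 3)
T3 translate by (-4, -1): (3, 3) → (-1, 2)
T4 scale by (3, 2): (-1, 2) → (-3, 4)

T(p) = (-3, 4)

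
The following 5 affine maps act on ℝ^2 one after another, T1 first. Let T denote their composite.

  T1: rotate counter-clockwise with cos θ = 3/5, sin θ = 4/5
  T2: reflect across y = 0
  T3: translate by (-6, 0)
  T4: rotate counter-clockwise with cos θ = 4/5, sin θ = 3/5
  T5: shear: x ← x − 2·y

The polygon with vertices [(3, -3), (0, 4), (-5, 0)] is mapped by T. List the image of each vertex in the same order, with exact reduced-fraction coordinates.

T1 rotate counter-clockwise with cos θ = 3/5, sin θ = 4/5: (3, -3) → (21/5, 3/5); (0, 4) → (-16/5, 12/5); (-5, 0) → (-3, -4)
T2 reflect across y = 0: (21/5, 3/5) → (21/5, -3/5); (-16/5, 12/5) → (-16/5, -12/5); (-3, -4) → (-3, 4)
T3 translate by (-6, 0): (21/5, -3/5) → (-9/5, -3/5); (-16/5, -12/5) → (-46/5, -12/5); (-3, 4) → (-9, 4)
T4 rotate counter-clockwise with cos θ = 4/5, sin θ = 3/5: (-9/5, -3/5) → (-27/25, -39/25); (-46/5, -12/5) → (-148/25, -186/25); (-9, 4) → (-48/5, -11/5)
T5 shear: x ← x − 2·y: (-27/25, -39/25) → (51/25, -39/25); (-148/25, -186/25) → (224/25, -186/25); (-48/5, -11/5) → (-26/5, -11/5)

image vertices: (51/25, -39/25), (224/25, -186/25), (-26/5, -11/5)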